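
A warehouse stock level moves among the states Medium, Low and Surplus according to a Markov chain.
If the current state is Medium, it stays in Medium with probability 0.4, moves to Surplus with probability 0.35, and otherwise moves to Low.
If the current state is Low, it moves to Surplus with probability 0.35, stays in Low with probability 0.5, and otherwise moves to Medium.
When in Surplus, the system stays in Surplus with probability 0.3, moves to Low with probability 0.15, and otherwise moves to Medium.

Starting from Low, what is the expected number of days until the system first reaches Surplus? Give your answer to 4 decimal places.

2.8571

Let t(s) be the expected number of days to first reach Surplus from state s, with t(Surplus) = 0. Conditioning on the first day:
t(Medium) = 1 + 0.4·t(Medium) + 0.25·t(Low)
t(Low) = 1 + 0.15·t(Medium) + 0.5·t(Low)
Solving: t(Medium) = 2.8571, t(Low) = 2.8571.
Expected days from Low to Surplus: 2.8571.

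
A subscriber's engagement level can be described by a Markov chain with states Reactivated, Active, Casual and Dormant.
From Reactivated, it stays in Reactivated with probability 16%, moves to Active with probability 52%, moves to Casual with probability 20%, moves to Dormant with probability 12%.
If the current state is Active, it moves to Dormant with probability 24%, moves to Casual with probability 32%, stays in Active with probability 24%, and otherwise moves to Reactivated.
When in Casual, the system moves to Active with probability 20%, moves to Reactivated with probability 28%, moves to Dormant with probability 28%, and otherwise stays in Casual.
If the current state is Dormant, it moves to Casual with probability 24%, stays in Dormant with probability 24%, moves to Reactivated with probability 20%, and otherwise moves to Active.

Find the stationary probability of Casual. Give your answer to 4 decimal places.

Let the stationary distribution be π with π = πP and π_1 + π_2 + π_3 + π_4 = 1.
π_1 = 0.16·π_1 + 0.2·π_2 + 0.28·π_3 + 0.2·π_4
π_2 = 0.52·π_1 + 0.24·π_2 + 0.2·π_3 + 0.32·π_4
π_3 = 0.2·π_1 + 0.32·π_2 + 0.24·π_3 + 0.24·π_4
Solving with the normalization constraint gives π = (0.2120, 0.3071, 0.2561, 0.2248).
So the stationary probability of Casual is 0.2561.

0.2561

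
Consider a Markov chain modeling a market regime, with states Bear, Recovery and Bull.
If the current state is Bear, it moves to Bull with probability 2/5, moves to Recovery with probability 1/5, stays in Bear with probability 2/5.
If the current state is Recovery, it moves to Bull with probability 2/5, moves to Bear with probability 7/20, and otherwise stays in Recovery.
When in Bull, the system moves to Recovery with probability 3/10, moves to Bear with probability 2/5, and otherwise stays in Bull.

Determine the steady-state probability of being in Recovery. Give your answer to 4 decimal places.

Let the stationary distribution be π with π = πP and π_1 + π_2 + π_3 = 1.
π_1 = 0.4·π_1 + 0.35·π_2 + 0.4·π_3
π_2 = 0.2·π_1 + 0.25·π_2 + 0.3·π_3
Solving with the normalization constraint gives π = (0.3876, 0.2488, 0.3636).
So the stationary probability of Recovery is 0.2488.

0.2488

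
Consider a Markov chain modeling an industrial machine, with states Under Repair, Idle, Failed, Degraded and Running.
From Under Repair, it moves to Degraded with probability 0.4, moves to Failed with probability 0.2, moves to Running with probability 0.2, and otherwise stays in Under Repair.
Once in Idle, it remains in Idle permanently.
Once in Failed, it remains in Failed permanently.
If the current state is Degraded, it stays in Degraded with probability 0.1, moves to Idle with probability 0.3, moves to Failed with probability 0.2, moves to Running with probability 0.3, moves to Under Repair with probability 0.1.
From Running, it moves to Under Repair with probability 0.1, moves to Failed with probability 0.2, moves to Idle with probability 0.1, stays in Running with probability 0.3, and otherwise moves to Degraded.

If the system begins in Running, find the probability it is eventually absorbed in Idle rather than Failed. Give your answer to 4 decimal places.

Let h(s) be the probability of absorption at Idle starting from transient state s. Then h(Idle) = 1 and h(Failed) = 0. By first-step analysis:
h(Under Repair) = 0.2·h(Under Repair) + 0.2·0 + 0.4·h(Degraded) + 0.2·h(Running)
h(Degraded) = 0.1·h(Under Repair) + 0.3·1 + 0.2·0 + 0.1·h(Degraded) + 0.3·h(Running)
h(Running) = 0.1·h(Under Repair) + 0.1·1 + 0.2·0 + 0.3·h(Degraded) + 0.3·h(Running)
Solving: h(Under Repair) = 0.3587, h(Degraded) = 0.5109, h(Running) = 0.4130.
Starting from Running, the probability is 0.4130.

0.4130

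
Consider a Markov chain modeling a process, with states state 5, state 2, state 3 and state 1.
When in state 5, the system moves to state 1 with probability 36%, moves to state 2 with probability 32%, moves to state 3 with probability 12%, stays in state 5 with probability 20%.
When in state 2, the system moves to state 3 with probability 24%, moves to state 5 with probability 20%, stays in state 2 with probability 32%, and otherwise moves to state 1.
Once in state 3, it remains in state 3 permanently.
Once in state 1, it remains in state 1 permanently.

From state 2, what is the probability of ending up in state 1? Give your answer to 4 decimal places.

Let h(s) be the probability of absorption at state 1 starting from transient state s. Then h(state 1) = 1 and h(state 3) = 0. By first-step analysis:
h(state 5) = 0.2·h(state 5) + 0.32·h(state 2) + 0.12·0 + 0.36·1
h(state 2) = 0.2·h(state 5) + 0.32·h(state 2) + 0.24·0 + 0.24·1
Solving: h(state 5) = 0.6700, h(state 2) = 0.5500.
Starting from state 2, the probability is 0.5500.

0.5500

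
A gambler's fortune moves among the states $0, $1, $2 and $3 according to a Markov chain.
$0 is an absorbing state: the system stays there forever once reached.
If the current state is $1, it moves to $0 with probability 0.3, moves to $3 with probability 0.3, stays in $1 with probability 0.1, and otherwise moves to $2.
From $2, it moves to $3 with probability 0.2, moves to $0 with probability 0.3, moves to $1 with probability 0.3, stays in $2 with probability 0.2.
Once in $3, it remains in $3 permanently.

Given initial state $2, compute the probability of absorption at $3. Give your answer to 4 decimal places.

Let h(s) be the probability of absorption at $3 starting from transient state s. Then h($3) = 1 and h($0) = 0. By first-step analysis:
h($1) = 0.3·0 + 0.1·h($1) + 0.3·h($2) + 0.3·1
h($2) = 0.3·0 + 0.3·h($1) + 0.2·h($2) + 0.2·1
Solving: h($1) = 0.4762, h($2) = 0.4286.
Starting from $2, the probability is 0.4286.

0.4286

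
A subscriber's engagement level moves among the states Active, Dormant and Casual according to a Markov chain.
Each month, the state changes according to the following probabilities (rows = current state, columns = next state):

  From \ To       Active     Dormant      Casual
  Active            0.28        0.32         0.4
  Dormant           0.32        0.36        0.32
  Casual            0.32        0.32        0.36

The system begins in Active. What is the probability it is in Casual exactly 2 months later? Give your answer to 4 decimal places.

Sum over the intermediate state after 1 month:
P = P(Active→Active)·P(Active→Casual) + P(Active→Dormant)·P(Dormant→Casual) + P(Active→Casual)·P(Casual→Casual)
  = 0.28×0.4 + 0.32×0.32 + 0.4×0.36
  = 0.1120 + 0.1024 + 0.1440 = 0.3584

0.3584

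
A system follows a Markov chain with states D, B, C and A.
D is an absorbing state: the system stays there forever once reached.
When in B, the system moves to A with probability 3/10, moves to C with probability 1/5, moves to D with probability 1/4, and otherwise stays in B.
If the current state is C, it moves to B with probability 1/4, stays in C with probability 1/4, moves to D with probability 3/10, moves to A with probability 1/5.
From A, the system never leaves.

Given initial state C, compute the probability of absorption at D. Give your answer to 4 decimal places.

Let h(s) be the probability of absorption at D starting from transient state s. Then h(D) = 1 and h(A) = 0. By first-step analysis:
h(B) = 0.25·1 + 0.25·h(B) + 0.2·h(C) + 0.3·0
h(C) = 0.3·1 + 0.25·h(B) + 0.25·h(C) + 0.2·0
Solving: h(B) = 0.4829, h(C) = 0.5610.
Starting from C, the probability is 0.5610.

0.5610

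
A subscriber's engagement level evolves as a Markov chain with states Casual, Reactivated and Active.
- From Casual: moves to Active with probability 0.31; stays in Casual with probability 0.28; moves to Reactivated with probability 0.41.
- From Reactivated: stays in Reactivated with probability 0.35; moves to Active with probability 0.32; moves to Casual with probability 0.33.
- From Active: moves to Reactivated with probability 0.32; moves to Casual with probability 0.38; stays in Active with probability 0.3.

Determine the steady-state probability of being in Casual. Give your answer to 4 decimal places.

0.3291

Let the stationary distribution be π with π = πP and π_1 + π_2 + π_3 = 1.
π_1 = 0.28·π_1 + 0.33·π_2 + 0.38·π_3
π_2 = 0.41·π_1 + 0.35·π_2 + 0.32·π_3
Solving with the normalization constraint gives π = (0.3291, 0.3604, 0.3105).
So the stationary probability of Casual is 0.3291.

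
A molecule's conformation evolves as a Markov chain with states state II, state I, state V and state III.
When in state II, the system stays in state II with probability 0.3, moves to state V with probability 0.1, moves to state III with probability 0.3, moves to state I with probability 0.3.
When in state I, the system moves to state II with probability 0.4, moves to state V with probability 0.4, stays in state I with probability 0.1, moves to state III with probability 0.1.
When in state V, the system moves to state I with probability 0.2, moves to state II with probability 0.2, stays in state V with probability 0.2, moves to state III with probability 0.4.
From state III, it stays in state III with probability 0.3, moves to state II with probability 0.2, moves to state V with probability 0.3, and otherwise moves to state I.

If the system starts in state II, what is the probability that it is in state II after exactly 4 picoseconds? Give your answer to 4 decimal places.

Propagate the distribution vector 4 picoseconds from state II.
After 0 picoseconds: (1.0000, 0.0000, 0.0000, 0.0000)
After 1 picosecond: (0.3000, 0.3000, 0.1000, 0.3000)
After 2 picoseconds: (0.2900, 0.2000, 0.2600, 0.2500)
After 3 picoseconds: (0.2690, 0.2090, 0.2360, 0.2860)
After 4 picoseconds: (0.2687, 0.2060, 0.2435, 0.2818)
P(in state II after 4 picoseconds) = 0.2687

0.2687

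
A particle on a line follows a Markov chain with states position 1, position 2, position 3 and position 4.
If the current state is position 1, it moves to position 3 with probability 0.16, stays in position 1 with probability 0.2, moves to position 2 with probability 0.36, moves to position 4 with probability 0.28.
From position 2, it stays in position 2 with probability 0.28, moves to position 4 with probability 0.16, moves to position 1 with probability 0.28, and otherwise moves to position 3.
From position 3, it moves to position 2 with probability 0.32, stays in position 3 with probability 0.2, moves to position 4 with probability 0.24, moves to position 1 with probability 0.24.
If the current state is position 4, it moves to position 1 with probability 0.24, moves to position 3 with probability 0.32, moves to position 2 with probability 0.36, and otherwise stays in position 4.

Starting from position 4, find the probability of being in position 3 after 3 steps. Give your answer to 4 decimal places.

0.2406

Propagate the distribution vector 3 steps from position 4.
After 0 steps: (0.0000, 0.0000, 0.0000, 1.0000)
After 1 step: (0.2400, 0.3600, 0.3200, 0.0800)
After 2 steps: (0.2448, 0.3184, 0.2288, 0.2080)
After 3 steps: (0.2429, 0.3254, 0.2406, 0.1910)
P(in position 3 after 3 steps) = 0.2406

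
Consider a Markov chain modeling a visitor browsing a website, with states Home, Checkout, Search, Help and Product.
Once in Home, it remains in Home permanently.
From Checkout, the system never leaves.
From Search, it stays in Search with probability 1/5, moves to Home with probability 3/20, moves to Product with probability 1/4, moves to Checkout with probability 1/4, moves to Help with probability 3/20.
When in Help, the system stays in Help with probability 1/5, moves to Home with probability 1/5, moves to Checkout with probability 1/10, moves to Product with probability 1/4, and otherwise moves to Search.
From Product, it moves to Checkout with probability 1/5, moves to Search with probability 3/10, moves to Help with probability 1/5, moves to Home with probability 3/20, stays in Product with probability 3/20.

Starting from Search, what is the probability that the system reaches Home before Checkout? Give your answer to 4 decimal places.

Let h(s) be the probability of absorption at Home starting from transient state s. Then h(Home) = 1 and h(Checkout) = 0. By first-step analysis:
h(Search) = 0.15·1 + 0.25·0 + 0.2·h(Search) + 0.15·h(Help) + 0.25·h(Product)
h(Help) = 0.2·1 + 0.1·0 + 0.25·h(Search) + 0.2·h(Help) + 0.25·h(Product)
h(Product) = 0.15·1 + 0.2·0 + 0.3·h(Search) + 0.2·h(Help) + 0.15·h(Product)
Solving: h(Search) = 0.4265, h(Help) = 0.5240, h(Product) = 0.4503.
Starting from Search, the probability is 0.4265.

0.4265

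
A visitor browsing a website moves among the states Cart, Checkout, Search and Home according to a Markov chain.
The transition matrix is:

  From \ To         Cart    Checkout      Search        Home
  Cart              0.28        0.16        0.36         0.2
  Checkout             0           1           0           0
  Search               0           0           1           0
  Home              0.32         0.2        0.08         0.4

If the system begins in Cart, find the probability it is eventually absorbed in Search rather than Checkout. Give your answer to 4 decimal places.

0.6304

Let h(s) be the probability of absorption at Search starting from transient state s. Then h(Search) = 1 and h(Checkout) = 0. By first-step analysis:
h(Cart) = 0.28·h(Cart) + 0.16·0 + 0.36·1 + 0.2·h(Home)
h(Home) = 0.32·h(Cart) + 0.2·0 + 0.08·1 + 0.4·h(Home)
Solving: h(Cart) = 0.6304, h(Home) = 0.4696.
Starting from Cart, the probability is 0.6304.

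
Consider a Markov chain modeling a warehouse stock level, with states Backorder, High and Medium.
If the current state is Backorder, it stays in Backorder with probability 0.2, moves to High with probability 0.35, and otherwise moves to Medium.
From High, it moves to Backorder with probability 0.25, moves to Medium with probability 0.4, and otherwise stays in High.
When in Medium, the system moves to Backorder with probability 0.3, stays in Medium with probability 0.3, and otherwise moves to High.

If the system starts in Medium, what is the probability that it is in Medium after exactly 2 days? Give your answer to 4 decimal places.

Sum over the intermediate state after 1 day:
P = P(Medium→Backorder)·P(Backorder→Medium) + P(Medium→High)·P(High→Medium) + P(Medium→Medium)·P(Medium→Medium)
  = 0.3×0.45 + 0.4×0.4 + 0.3×0.3
  = 0.1350 + 0.1600 + 0.0900 = 0.3850

0.3850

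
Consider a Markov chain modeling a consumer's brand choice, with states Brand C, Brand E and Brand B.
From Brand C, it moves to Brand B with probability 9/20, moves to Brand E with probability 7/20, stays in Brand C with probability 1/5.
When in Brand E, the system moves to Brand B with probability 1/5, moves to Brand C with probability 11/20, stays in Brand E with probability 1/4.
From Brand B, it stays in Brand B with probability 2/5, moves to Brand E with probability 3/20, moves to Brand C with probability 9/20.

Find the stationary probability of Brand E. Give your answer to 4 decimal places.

0.2511

Let the stationary distribution be π with π = πP and π_1 + π_2 + π_3 = 1.
π_1 = 0.2·π_1 + 0.55·π_2 + 0.45·π_3
π_2 = 0.35·π_1 + 0.25·π_2 + 0.15·π_3
Solving with the normalization constraint gives π = (0.3801, 0.2511, 0.3688).
So the stationary probability of Brand E is 0.2511.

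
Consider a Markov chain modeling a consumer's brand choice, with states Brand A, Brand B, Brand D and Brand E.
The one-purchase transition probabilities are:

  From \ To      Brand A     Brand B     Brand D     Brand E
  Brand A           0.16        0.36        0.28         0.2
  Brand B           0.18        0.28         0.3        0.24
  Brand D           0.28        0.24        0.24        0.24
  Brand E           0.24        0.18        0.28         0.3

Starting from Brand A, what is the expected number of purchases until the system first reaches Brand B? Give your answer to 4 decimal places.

Let t(s) be the expected number of purchases to first reach Brand B from state s, with t(Brand B) = 0. Conditioning on the first purchase:
t(Brand A) = 1 + 0.16·t(Brand A) + 0.28·t(Brand D) + 0.2·t(Brand E)
t(Brand D) = 1 + 0.28·t(Brand A) + 0.24·t(Brand D) + 0.24·t(Brand E)
t(Brand E) = 1 + 0.24·t(Brand A) + 0.28·t(Brand D) + 0.3·t(Brand E)
Solving: t(Brand A) = 3.5022, t(Brand D) = 3.9332, t(Brand E) = 4.2026.
Expected purchases from Brand A to Brand B: 3.5022.

3.5022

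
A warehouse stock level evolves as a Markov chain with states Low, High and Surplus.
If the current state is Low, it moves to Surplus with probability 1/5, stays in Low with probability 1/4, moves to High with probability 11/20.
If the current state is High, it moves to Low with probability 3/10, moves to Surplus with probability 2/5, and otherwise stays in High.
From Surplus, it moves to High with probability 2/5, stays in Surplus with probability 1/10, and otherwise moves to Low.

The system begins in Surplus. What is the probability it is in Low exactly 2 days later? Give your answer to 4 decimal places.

0.2950

Sum over the intermediate state after 1 day:
P = P(Surplus→Low)·P(Low→Low) + P(Surplus→High)·P(High→Low) + P(Surplus→Surplus)·P(Surplus→Low)
  = 0.5×0.25 + 0.4×0.3 + 0.1×0.5
  = 0.1250 + 0.1200 + 0.0500 = 0.2950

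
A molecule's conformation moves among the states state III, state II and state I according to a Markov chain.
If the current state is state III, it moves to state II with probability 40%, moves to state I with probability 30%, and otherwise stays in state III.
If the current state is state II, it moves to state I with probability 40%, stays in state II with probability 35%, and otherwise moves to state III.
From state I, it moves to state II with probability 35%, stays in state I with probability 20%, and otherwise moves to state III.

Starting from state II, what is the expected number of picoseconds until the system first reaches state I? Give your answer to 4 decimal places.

2.6761

Let t(s) be the expected number of picoseconds to first reach state I from state s, with t(state I) = 0. Conditioning on the first picosecond:
t(state III) = 1 + 0.3·t(state III) + 0.4·t(state II)
t(state II) = 1 + 0.25·t(state III) + 0.35·t(state II)
Solving: t(state III) = 2.9577, t(state II) = 2.6761.
Expected picoseconds from state II to state I: 2.6761.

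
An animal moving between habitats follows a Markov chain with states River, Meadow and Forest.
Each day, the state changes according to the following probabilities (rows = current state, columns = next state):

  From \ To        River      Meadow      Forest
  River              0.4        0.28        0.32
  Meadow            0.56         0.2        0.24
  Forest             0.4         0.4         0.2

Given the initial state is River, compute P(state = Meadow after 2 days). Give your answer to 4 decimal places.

0.2960

Sum over the intermediate state after 1 day:
P = P(River→River)·P(River→Meadow) + P(River→Meadow)·P(Meadow→Meadow) + P(River→Forest)·P(Forest→Meadow)
  = 0.4×0.28 + 0.28×0.2 + 0.32×0.4
  = 0.1120 + 0.0560 + 0.1280 = 0.2960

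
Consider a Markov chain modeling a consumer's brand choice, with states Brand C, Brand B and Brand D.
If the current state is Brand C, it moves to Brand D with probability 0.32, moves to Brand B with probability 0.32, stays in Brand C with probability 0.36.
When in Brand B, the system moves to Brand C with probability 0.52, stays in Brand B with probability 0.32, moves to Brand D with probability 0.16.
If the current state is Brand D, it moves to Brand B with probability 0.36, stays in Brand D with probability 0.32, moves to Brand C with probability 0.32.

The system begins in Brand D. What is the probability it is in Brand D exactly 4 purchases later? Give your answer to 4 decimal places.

Propagate the distribution vector 4 purchases from Brand D.
After 0 purchases: (0.0000, 0.0000, 1.0000)
After 1 purchase: (0.3200, 0.3600, 0.3200)
After 2 purchases: (0.4048, 0.3328, 0.2624)
After 3 purchases: (0.4028, 0.3305, 0.2668)
After 4 purchases: (0.4022, 0.3307, 0.2671)
P(in Brand D after 4 purchases) = 0.2671

0.2671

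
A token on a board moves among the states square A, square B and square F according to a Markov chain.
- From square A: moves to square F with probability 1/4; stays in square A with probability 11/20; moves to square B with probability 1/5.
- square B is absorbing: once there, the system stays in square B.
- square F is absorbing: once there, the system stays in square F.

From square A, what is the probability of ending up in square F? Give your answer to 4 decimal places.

Let h(s) be the probability of absorption at square F starting from transient state s. Then h(square F) = 1 and h(square B) = 0. By first-step analysis:
h(square A) = 0.55·h(square A) + 0.2·0 + 0.25·1
Solving: h(square A) = 0.5556.
Starting from square A, the probability is 0.5556.

0.5556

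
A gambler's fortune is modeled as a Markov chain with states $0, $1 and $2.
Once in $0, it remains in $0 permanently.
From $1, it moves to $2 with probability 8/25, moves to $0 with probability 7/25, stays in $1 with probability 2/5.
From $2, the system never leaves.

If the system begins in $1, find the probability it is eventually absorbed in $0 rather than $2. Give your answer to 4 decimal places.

Let h(s) be the probability of absorption at $0 starting from transient state s. Then h($0) = 1 and h($2) = 0. By first-step analysis:
h($1) = 0.28·1 + 0.4·h($1) + 0.32·0
Solving: h($1) = 0.4667.
Starting from $1, the probability is 0.4667.

0.4667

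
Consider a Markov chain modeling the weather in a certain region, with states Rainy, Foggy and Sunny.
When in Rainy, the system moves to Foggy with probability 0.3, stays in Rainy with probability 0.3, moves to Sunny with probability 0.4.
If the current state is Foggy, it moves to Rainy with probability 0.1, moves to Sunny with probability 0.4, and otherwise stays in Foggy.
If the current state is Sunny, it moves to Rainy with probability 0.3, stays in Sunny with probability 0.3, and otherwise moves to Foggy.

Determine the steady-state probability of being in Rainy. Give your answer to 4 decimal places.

Let the stationary distribution be π with π = πP and π_1 + π_2 + π_3 = 1.
π_1 = 0.3·π_1 + 0.1·π_2 + 0.3·π_3
π_2 = 0.3·π_1 + 0.5·π_2 + 0.4·π_3
Solving with the normalization constraint gives π = (0.2159, 0.4205, 0.3636).
So the stationary probability of Rainy is 0.2159.

0.2159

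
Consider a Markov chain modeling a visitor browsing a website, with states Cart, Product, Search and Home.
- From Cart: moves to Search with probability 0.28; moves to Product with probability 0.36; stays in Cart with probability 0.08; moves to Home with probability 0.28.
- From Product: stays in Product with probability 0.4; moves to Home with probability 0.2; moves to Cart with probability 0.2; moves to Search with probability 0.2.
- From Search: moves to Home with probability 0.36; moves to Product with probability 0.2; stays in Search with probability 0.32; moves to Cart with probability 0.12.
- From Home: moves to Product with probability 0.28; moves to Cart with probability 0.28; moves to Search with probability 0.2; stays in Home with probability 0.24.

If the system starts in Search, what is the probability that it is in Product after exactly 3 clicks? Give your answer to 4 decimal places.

0.3098

Propagate the distribution vector 3 clicks from Search.
After 0 clicks: (0.0000, 0.0000, 1.0000, 0.0000)
After 1 click: (0.1200, 0.2000, 0.3200, 0.3600)
After 2 clicks: (0.1888, 0.2880, 0.2480, 0.2752)
After 3 clicks: (0.1795, 0.3098, 0.2449, 0.2658)
P(in Product after 3 clicks) = 0.3098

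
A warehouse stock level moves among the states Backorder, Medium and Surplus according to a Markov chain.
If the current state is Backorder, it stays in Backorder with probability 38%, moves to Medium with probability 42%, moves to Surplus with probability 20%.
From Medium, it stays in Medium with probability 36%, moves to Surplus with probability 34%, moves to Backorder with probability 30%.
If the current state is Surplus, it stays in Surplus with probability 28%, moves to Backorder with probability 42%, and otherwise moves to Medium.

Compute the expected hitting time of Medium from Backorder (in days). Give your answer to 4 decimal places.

2.5386

Let t(s) be the expected number of days to first reach Medium from state s, with t(Medium) = 0. Conditioning on the first day:
t(Backorder) = 1 + 0.38·t(Backorder) + 0.2·t(Surplus)
t(Surplus) = 1 + 0.42·t(Backorder) + 0.28·t(Surplus)
Solving: t(Backorder) = 2.5386, t(Surplus) = 2.8698.
Expected days from Backorder to Medium: 2.5386.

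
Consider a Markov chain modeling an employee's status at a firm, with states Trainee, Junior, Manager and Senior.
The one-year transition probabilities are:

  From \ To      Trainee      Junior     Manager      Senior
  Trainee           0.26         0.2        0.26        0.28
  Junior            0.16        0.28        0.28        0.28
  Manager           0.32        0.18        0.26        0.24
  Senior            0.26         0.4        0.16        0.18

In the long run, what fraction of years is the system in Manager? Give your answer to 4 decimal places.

0.2407

Let the stationary distribution be π with π = πP and π_1 + π_2 + π_3 + π_4 = 1.
π_1 = 0.26·π_1 + 0.16·π_2 + 0.32·π_3 + 0.26·π_4
π_2 = 0.2·π_1 + 0.28·π_2 + 0.18·π_3 + 0.4·π_4
π_3 = 0.26·π_1 + 0.28·π_2 + 0.26·π_3 + 0.16·π_4
Solving with the normalization constraint gives π = (0.2479, 0.2656, 0.2407, 0.2458).
So the stationary probability of Manager is 0.2407.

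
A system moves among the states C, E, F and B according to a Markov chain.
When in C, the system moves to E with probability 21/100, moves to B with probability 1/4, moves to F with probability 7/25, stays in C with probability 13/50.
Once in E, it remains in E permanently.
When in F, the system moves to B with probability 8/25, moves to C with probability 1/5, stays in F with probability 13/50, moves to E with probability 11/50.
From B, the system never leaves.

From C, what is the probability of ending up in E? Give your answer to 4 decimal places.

Let h(s) be the probability of absorption at E starting from transient state s. Then h(E) = 1 and h(B) = 0. By first-step analysis:
h(C) = 0.26·h(C) + 0.21·1 + 0.28·h(F) + 0.25·0
h(F) = 0.2·h(C) + 0.22·1 + 0.26·h(F) + 0.32·0
Solving: h(C) = 0.4414, h(F) = 0.4166.
Starting from C, the probability is 0.4414.

0.4414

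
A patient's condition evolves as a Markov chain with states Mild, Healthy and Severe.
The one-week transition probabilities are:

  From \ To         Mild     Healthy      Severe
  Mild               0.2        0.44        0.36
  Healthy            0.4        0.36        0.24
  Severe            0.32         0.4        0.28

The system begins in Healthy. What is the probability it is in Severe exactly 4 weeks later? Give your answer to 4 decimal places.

0.2894

Propagate the distribution vector 4 weeks from Healthy.
After 0 weeks: (0.0000, 1.0000, 0.0000)
After 1 week: (0.4000, 0.3600, 0.2400)
After 2 weeks: (0.3008, 0.4016, 0.2976)
After 3 weeks: (0.3160, 0.3960, 0.2880)
After 4 weeks: (0.3138, 0.3968, 0.2894)
P(in Severe after 4 weeks) = 0.2894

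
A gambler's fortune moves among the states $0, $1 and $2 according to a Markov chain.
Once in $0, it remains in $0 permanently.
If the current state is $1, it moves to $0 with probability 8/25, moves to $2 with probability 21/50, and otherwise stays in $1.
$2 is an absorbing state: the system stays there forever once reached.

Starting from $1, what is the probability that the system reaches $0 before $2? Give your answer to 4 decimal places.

0.4324

Let h(s) be the probability of absorption at $0 starting from transient state s. Then h($0) = 1 and h($2) = 0. By first-step analysis:
h($1) = 0.32·1 + 0.26·h($1) + 0.42·0
Solving: h($1) = 0.4324.
Starting from $1, the probability is 0.4324.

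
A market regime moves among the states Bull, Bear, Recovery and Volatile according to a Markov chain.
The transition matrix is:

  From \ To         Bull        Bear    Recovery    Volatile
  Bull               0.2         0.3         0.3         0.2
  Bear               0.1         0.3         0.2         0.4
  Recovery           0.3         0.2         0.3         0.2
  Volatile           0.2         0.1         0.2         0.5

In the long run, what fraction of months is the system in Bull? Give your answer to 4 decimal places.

0.2038

Let the stationary distribution be π with π = πP and π_1 + π_2 + π_3 + π_4 = 1.
π_1 = 0.2·π_1 + 0.1·π_2 + 0.3·π_3 + 0.2·π_4
π_2 = 0.3·π_1 + 0.3·π_2 + 0.2·π_3 + 0.1·π_4
π_3 = 0.3·π_1 + 0.2·π_2 + 0.3·π_3 + 0.2·π_4
Solving with the normalization constraint gives π = (0.2038, 0.2066, 0.2449, 0.3447).
So the stationary probability of Bull is 0.2038.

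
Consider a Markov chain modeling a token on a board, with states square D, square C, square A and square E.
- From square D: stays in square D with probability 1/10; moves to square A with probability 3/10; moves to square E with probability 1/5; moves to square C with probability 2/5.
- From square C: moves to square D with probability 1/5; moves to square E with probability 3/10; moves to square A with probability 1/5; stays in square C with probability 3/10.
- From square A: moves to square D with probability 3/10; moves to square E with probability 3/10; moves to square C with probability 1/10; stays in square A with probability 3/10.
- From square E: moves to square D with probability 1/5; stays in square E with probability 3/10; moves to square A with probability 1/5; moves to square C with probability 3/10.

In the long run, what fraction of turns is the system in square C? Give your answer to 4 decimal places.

0.2714

Let the stationary distribution be π with π = πP and π_1 + π_2 + π_3 + π_4 = 1.
π_1 = 0.1·π_1 + 0.2·π_2 + 0.3·π_3 + 0.2·π_4
π_2 = 0.4·π_1 + 0.3·π_2 + 0.1·π_3 + 0.3·π_4
π_3 = 0.3·π_1 + 0.2·π_2 + 0.3·π_3 + 0.2·π_4
Solving with the normalization constraint gives π = (0.2041, 0.2714, 0.2449, 0.2796).
So the stationary probability of square C is 0.2714.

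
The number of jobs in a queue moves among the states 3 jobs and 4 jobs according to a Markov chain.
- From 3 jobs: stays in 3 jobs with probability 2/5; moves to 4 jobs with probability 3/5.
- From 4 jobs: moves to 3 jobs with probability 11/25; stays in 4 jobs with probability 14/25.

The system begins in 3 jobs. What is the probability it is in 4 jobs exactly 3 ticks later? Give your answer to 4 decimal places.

Propagate the distribution vector 3 ticks from 3 jobs.
After 0 ticks: (1.0000, 0.0000)
After 1 tick: (0.4000, 0.6000)
After 2 ticks: (0.4240, 0.5760)
After 3 ticks: (0.4230, 0.5770)
P(in 4 jobs after 3 ticks) = 0.5770

0.5770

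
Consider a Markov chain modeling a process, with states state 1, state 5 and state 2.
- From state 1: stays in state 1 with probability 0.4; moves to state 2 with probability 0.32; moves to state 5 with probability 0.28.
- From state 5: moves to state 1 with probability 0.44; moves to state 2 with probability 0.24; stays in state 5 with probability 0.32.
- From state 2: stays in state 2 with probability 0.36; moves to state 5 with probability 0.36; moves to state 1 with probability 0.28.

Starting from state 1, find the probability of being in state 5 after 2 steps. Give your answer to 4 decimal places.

0.3168

Sum over the intermediate state after 1 step:
P = P(state 1→state 1)·P(state 1→state 5) + P(state 1→state 5)·P(state 5→state 5) + P(state 1→state 2)·P(state 2→state 5)
  = 0.4×0.28 + 0.28×0.32 + 0.32×0.36
  = 0.1120 + 0.0896 + 0.1152 = 0.3168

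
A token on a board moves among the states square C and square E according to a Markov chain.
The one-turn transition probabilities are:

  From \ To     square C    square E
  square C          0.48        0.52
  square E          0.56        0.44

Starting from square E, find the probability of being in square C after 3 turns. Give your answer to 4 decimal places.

Propagate the distribution vector 3 turns from square E.
After 0 turns: (0.0000, 1.0000)
After 1 turn: (0.5600, 0.4400)
After 2 turns: (0.5152, 0.4848)
After 3 turns: (0.5188, 0.4812)
P(in square C after 3 turns) = 0.5188

0.5188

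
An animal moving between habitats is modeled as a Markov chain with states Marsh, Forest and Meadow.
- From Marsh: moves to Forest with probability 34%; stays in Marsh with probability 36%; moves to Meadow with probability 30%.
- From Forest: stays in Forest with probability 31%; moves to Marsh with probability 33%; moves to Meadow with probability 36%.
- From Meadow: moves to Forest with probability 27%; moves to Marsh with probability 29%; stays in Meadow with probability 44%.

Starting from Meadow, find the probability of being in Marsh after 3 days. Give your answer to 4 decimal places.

0.3245

Propagate the distribution vector 3 days from Meadow.
After 0 days: (0.0000, 0.0000, 1.0000)
After 1 day: (0.2900, 0.2700, 0.4400)
After 2 days: (0.3211, 0.3011, 0.3778)
After 3 days: (0.3245, 0.3045, 0.3710)
P(in Marsh after 3 days) = 0.3245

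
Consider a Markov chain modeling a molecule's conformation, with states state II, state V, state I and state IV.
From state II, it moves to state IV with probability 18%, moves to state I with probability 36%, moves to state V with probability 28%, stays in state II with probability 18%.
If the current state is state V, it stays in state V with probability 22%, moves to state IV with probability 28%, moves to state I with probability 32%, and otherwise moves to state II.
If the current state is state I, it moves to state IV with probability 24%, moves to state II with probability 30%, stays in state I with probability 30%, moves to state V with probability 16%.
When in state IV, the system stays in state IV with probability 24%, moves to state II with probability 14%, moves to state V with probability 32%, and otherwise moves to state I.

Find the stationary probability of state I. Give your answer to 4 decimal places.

0.3173

Let the stationary distribution be π with π = πP and π_1 + π_2 + π_3 + π_4 = 1.
π_1 = 0.18·π_1 + 0.18·π_2 + 0.3·π_3 + 0.14·π_4
π_2 = 0.28·π_1 + 0.22·π_2 + 0.16·π_3 + 0.32·π_4
π_3 = 0.36·π_1 + 0.32·π_2 + 0.3·π_3 + 0.3·π_4
Solving with the normalization constraint gives π = (0.2086, 0.2372, 0.3173, 0.2370).
So the stationary probability of state I is 0.3173.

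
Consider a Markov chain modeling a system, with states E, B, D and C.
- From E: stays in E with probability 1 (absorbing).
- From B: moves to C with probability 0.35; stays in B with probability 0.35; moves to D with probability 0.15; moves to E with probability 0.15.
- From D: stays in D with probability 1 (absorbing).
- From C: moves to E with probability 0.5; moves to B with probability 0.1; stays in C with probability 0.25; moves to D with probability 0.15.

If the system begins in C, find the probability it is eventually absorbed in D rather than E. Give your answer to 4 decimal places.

Let h(s) be the probability of absorption at D starting from transient state s. Then h(D) = 1 and h(E) = 0. By first-step analysis:
h(B) = 0.15·0 + 0.35·h(B) + 0.15·1 + 0.35·h(C)
h(C) = 0.5·0 + 0.1·h(B) + 0.15·1 + 0.25·h(C)
Solving: h(B) = 0.3646, h(C) = 0.2486.
Starting from C, the probability is 0.2486.

0.2486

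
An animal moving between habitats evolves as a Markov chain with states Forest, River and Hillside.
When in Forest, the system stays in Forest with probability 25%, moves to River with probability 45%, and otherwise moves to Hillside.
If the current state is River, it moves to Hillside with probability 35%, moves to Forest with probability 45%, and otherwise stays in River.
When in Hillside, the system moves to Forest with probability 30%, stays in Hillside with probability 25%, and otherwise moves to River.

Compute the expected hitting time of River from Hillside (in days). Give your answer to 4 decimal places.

2.2222

Let t(s) be the expected number of days to first reach River from state s, with t(River) = 0. Conditioning on the first day:
t(Forest) = 1 + 0.25·t(Forest) + 0.3·t(Hillside)
t(Hillside) = 1 + 0.3·t(Forest) + 0.25·t(Hillside)
Solving: t(Forest) = 2.2222, t(Hillside) = 2.2222.
Expected days from Hillside to River: 2.2222.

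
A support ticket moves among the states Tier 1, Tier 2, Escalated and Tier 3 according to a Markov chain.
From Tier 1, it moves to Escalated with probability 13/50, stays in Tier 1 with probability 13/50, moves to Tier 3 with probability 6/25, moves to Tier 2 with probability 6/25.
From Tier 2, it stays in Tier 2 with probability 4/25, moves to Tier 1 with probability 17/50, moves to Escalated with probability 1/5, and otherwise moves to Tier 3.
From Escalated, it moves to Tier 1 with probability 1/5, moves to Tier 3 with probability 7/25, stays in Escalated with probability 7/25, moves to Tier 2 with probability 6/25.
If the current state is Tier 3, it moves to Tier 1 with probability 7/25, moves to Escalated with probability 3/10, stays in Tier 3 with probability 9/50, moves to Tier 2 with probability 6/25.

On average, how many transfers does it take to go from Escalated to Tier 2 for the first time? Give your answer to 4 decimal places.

4.1667

Let t(s) be the expected number of transfers to first reach Tier 2 from state s, with t(Tier 2) = 0. Conditioning on the first transfer:
t(Tier 1) = 1 + 0.26·t(Tier 1) + 0.26·t(Escalated) + 0.24·t(Tier 3)
t(Escalated) = 1 + 0.2·t(Tier 1) + 0.28·t(Escalated) + 0.28·t(Tier 3)
t(Tier 3) = 1 + 0.28·t(Tier 1) + 0.3·t(Escalated) + 0.18·t(Tier 3)
Solving: t(Tier 1) = 4.1667, t(Escalated) = 4.1667, t(Tier 3) = 4.1667.
Expected transfers from Escalated to Tier 2: 4.1667.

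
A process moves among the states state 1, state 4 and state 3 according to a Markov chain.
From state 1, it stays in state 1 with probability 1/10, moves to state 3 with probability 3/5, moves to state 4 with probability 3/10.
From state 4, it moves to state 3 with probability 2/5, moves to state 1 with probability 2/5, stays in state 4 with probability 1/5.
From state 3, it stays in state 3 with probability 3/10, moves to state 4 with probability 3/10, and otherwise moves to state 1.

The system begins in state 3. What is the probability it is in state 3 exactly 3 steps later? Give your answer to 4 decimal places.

Propagate the distribution vector 3 steps from state 3.
After 0 steps: (0.0000, 0.0000, 1.0000)
After 1 step: (0.4000, 0.3000, 0.3000)
After 2 steps: (0.2800, 0.2700, 0.4500)
After 3 steps: (0.3160, 0.2730, 0.4110)
P(in state 3 after 3 steps) = 0.4110

0.4110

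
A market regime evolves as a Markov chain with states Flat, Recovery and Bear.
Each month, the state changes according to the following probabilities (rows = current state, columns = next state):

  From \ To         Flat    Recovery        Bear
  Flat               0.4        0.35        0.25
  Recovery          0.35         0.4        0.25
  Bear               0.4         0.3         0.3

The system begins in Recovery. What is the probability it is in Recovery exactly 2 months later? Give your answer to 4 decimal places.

Sum over the intermediate state after 1 month:
P = P(Recovery→Flat)·P(Flat→Recovery) + P(Recovery→Recovery)·P(Recovery→Recovery) + P(Recovery→Bear)·P(Bear→Recovery)
  = 0.35×0.35 + 0.4×0.4 + 0.25×0.3
  = 0.1225 + 0.1600 + 0.0750 = 0.3575

0.3575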